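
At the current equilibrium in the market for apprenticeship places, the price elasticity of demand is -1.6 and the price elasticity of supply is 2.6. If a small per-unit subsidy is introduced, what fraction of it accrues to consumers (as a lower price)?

Consumer share = 13/21

For a small subsidy around the equilibrium, the benefit split depends on the relative slopes, which at a point are proportional to the elasticities.
Buyer share = εs/(εs + |εd|) = 2.6/(2.6 + 1.6) = 13/21; seller share = |εd|/(εs + |εd|) = 8/21.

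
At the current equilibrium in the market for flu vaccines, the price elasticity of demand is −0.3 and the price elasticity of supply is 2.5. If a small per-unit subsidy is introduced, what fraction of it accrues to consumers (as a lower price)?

For a small subsidy around the equilibrium, the benefit split depends on the relative slopes, which at a point are proportional to the elasticities.
Buyer share = εs/(εs + |εd|) = 2.5/(2.5 + 0.3) = 25/28; seller share = |εd|/(εs + |εd|) = 3/28.

Consumer share = 25/28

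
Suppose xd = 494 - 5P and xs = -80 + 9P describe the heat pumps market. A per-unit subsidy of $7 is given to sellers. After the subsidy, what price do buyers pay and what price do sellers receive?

Buyers pay $36.5; sellers receive $43.5

Pre-subsidy: 494 - 5P = -80 + 9P gives P* = 41, x* = 289.
With the subsidy, sellers receive Ps = Pb + 7 for each unit, where Pb is the price buyers pay.
Supply in terms of Pb becomes xs = -80 + 9(Pb + 7) = -17 + 9Pb. Setting this equal to demand: 494 - 5Pb = -17 + 9Pb, so Pb = 36.5.
Sellers receive Ps = 36.5 + 7 = 43.5; x' = 494 − 5·36.5 = 311.5.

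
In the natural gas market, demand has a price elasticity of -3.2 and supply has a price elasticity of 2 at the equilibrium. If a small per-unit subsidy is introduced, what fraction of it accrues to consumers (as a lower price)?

For a small subsidy around the equilibrium, the benefit split depends on the relative slopes, which at a point are proportional to the elasticities.
Buyer share = εs/(εs + |εd|) = 2/(2 + 3.2) = 5/13; seller share = |εd|/(εs + |εd|) = 8/13.

Consumer share = 5/13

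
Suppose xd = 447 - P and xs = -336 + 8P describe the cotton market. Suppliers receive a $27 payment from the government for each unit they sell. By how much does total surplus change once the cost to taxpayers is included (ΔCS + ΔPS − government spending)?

Pre-subsidy: 447 - P = -336 + 8P gives P* = 87, x* = 360.
With the subsidy, sellers receive Ps = Pb + 27 for each unit, where Pb is the price buyers pay.
Supply in terms of Pb becomes xs = -336 + 8(Pb + 27) = -120 + 8Pb. Setting this equal to demand: 447 - Pb = -120 + 8Pb, so Pb = 63.
Sellers receive Ps = 63 + 27 = 90; x' = 447 − 1·63 = 384.
ΔCS = ½(360 + 384)(87 − 63) = 8928; ΔPS = ½(360 + 384)(90 − 87) = 1116.
Government spending = 27 × 384 = 10368.
Net change = 8928 + 1116 − 10368 = -324. The loss equals the DWL triangle ½·27·24.

Net change in total surplus = -$324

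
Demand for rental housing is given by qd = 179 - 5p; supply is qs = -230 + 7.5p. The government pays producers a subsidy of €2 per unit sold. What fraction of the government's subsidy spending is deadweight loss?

Pre-subsidy: 179 - 5p = -230 + 7.5p gives p* = 32.72, q* = 15.4.
With the subsidy, sellers receive ps = pb + 2 for each unit, where pb is the price buyers pay.
Supply in terms of pb becomes qs = -230 + 7.5(pb + 2) = -215 + 7.5pb. Setting this equal to demand: 179 - 5pb = -215 + 7.5pb, so pb = 31.52.
Sellers receive ps = 31.52 + 2 = 33.52; q' = 179 − 5·31.52 = 21.4.
ΔCS = ½(15.4 + 21.4)(32.72 − 31.52) = 22.08; ΔPS = ½(15.4 + 21.4)(33.52 − 32.72) = 14.72.
Government spending = 2 × 21.4 = 42.8.
DWL = ½ × 2 × (21.4 − 15.4) = 6; fraction = 6 / 42.8 = 15/107.

DWL / government spending = 15/107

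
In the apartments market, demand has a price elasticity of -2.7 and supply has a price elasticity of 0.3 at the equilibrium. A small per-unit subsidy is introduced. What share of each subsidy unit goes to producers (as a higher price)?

Producer share = 0.9

For a small subsidy around the equilibrium, the benefit split depends on the relative slopes, which at a point are proportional to the elasticities.
Buyer share = εs/(εs + |εd|) = 0.3/(0.3 + 2.7) = 0.1; seller share = |εd|/(εs + |εd|) = 0.9.
So producers capture 0.9 of the subsidy.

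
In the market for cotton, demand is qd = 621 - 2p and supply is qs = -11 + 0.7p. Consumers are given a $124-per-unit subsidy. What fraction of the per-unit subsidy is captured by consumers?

Consumer share = 7/27

Pre-subsidy: 621 - 2p = -11 + 0.7p gives p* = 6320/27, q* = 4127/27.
With the rebate, buyers effectively pay pb = ps − 124, where ps is the price sellers receive.
Demand in terms of ps becomes qd = 621 − 2(ps − 124) = 869 - 2ps. Setting this equal to supply: 869 - 2ps = -11 + 0.7ps, so ps = 8800/27.
Buyers pay pb = 8800/27 − 124 = 5452/27; q' = -11 + 0.7·(8800/27) = 5863/27.
Buyers' price falls by p* − pb = 6320/27 − 5452/27 = 868/27; sellers' price rises by ps − p* = 8800/27 − 6320/27 = 2480/27.
So consumers capture (868/27)/124 = 7/27 of each unit of subsidy.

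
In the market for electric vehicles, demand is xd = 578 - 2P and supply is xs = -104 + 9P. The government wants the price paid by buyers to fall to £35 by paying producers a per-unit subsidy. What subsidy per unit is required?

At a buyer price of 35, quantity demanded is 578 − 2·35 = 508.
Sellers supply 508 only when they receive Ps with -104 + 9·Ps = 508, i.e. Ps = 68.
s = Ps − Pb = 68 − 35 = 33.

Required subsidy s = £33 per unit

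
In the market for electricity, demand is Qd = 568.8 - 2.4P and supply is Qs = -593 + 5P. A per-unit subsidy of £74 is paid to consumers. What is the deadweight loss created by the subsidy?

Pre-subsidy: 568.8 - 2.4P = -593 + 5P gives P* = 157, Q* = 192.
With the rebate, buyers effectively pay Pb = Ps − 74, where Ps is the price sellers receive.
Demand in terms of Ps becomes Qd = 568.8 − 2.4(Ps − 74) = 746.4 - 2.4Ps. Setting this equal to supply: 746.4 - 2.4Ps = -593 + 5Ps, so Ps = 181.
Buyers pay Pb = 181 − 74 = 107; Q' = -593 + 5·181 = 312.
The subsidy expands output by 312 − 192 = 120 past the efficient level; on those units the gap between marginal cost and willingness to pay runs from 0 up to 74.
DWL = ½ × 74 × 120 = 4440.

Deadweight loss = £4440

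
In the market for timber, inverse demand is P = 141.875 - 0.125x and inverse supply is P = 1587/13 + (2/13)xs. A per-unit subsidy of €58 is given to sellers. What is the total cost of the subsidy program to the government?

Pre-subsidy: 141.875 - 0.125x = 1587/13 + (2/13)x gives x* = 71 and P* = 133.
With the subsidy, sellers receive Ps = Pb + 58 for each unit, where Pb is the price buyers pay.
On the curves, Pb = 141.875 - 0.125x and Ps = 1587/13 + (2/13)x; the wedge Ps − Pb = 58 gives 1587/13 + (2/13)x − (141.875 - 0.125x) = 58, so x' = 279.
Then Pb = 141.875 − 0.125·279 = 107 and Ps = 1587/13 + (2/13)·279 = 165.
Government outlay = subsidy × quantity = 58 × 279 = 16182.

Government cost = €16182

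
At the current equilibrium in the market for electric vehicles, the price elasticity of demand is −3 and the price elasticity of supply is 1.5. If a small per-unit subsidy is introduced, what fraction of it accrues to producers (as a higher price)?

Producer share = 2/3

For a small subsidy around the equilibrium, the benefit split depends on the relative slopes, which at a point are proportional to the elasticities.
Buyer share = εs/(εs + |εd|) = 1.5/(1.5 + 3) = 1/3; seller share = |εd|/(εs + |εd|) = 2/3.
So producers capture 2/3 of the subsidy.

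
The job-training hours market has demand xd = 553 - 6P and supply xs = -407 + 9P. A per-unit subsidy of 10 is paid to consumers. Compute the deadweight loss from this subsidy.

Pre-subsidy: 553 - 6P = -407 + 9P gives P* = 64, x* = 169.
With the rebate, buyers effectively pay Pb = Ps − 10, where Ps is the price sellers receive.
Demand in terms of Ps becomes xd = 553 − 6(Ps − 10) = 613 - 6Ps. Setting this equal to supply: 613 - 6Ps = -407 + 9Ps, so Ps = 68.
Buyers pay Pb = 68 − 10 = 58; x' = -407 + 9·68 = 205.
The subsidy expands output by 205 − 169 = 36 past the efficient level; on those units the gap between marginal cost and willingness to pay runs from 0 up to 10.
DWL = ½ × 10 × 36 = 180.

Deadweight loss = 180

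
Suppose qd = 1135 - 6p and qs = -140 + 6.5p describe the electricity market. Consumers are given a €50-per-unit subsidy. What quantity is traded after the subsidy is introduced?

Pre-subsidy: 1135 - 6p = -140 + 6.5p gives p* = 102, q* = 523.
With the rebate, buyers effectively pay pb = ps − 50, where ps is the price sellers receive.
Demand in terms of ps becomes qd = 1135 − 6(ps − 50) = 1435 - 6ps. Setting this equal to supply: 1435 - 6ps = -140 + 6.5ps, so ps = 126.
Buyers pay pb = 126 − 50 = 76; q' = -140 + 6.5·126 = 679.

q' = 679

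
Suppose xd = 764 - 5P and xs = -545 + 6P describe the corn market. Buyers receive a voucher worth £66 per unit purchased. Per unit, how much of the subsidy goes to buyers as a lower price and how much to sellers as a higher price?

Pre-subsidy: 764 - 5P = -545 + 6P gives P* = 119, x* = 169.
With the rebate, buyers effectively pay Pb = Ps − 66, where Ps is the price sellers receive.
Demand in terms of Ps becomes xd = 764 − 5(Ps − 66) = 1094 - 5Ps. Setting this equal to supply: 1094 - 5Ps = -545 + 6Ps, so Ps = 149.
Buyers pay Pb = 149 − 66 = 83; x' = -545 + 6·149 = 349.
Buyers' price falls by P* − Pb = 119 − 83 = 36; sellers' price rises by Ps − P* = 149 − 119 = 30.

Buyers gain £36 per unit; sellers gain £30 per unit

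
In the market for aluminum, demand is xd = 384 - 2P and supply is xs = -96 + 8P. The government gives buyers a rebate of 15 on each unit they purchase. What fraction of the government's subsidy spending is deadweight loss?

DWL / government spending = 1/26

Pre-subsidy: 384 - 2P = -96 + 8P gives P* = 48, x* = 288.
With the rebate, buyers effectively pay Pb = Ps − 15, where Ps is the price sellers receive.
Demand in terms of Ps becomes xd = 384 − 2(Ps − 15) = 414 - 2Ps. Setting this equal to supply: 414 - 2Ps = -96 + 8Ps, so Ps = 51.
Buyers pay Pb = 51 − 15 = 36; x' = -96 + 8·51 = 312.
ΔCS = ½(288 + 312)(48 − 36) = 3600; ΔPS = ½(288 + 312)(51 − 48) = 900.
Government spending = 15 × 312 = 4680.
DWL = ½ × 15 × (312 − 288) = 180; fraction = 180 / 4680 = 1/26.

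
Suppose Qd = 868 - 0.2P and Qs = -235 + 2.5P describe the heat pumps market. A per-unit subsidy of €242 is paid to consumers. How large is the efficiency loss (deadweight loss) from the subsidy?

Deadweight loss = 146410/27

Pre-subsidy: 868 - 0.2P = -235 + 2.5P gives P* = 11030/27, Q* = 21230/27.
With the rebate, buyers effectively pay Pb = Ps − 242, where Ps is the price sellers receive.
Demand in terms of Ps becomes Qd = 868 − 0.2(Ps − 242) = 916.4 - 0.2Ps. Setting this equal to supply: 916.4 - 0.2Ps = -235 + 2.5Ps, so Ps = 3838/9.
Buyers pay Pb = 3838/9 − 242 = 1660/9; Q' = -235 + 2.5·(3838/9) = 7480/9.
The subsidy expands output by 7480/9 − 21230/27 = 1210/27 past the efficient level; on those units the gap between marginal cost and willingness to pay runs from 0 up to 242.
DWL = ½ × 242 × 1210/27 = 146410/27.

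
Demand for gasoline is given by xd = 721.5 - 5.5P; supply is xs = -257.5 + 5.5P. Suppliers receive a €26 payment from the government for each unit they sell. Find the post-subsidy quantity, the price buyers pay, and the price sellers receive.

x' = 303.5; buyers pay €76; sellers receive €102

Pre-subsidy: 721.5 - 5.5P = -257.5 + 5.5P gives P* = 89, x* = 232.
With the subsidy, sellers receive Ps = Pb + 26 for each unit, where Pb is the price buyers pay.
Supply in terms of Pb becomes xs = -257.5 + 5.5(Pb + 26) = -114.5 + 5.5Pb. Setting this equal to demand: 721.5 - 5.5Pb = -114.5 + 5.5Pb, so Pb = 76.
Sellers receive Ps = 76 + 26 = 102; x' = 721.5 − 5.5·76 = 303.5.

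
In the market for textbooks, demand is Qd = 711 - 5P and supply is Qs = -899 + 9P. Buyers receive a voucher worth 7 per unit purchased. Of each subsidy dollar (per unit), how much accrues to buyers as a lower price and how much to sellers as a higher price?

Buyers gain 4.5 per unit; sellers gain 2.5 per unit

Pre-subsidy: 711 - 5P = -899 + 9P gives P* = 115, Q* = 136.
With the rebate, buyers effectively pay Pb = Ps − 7, where Ps is the price sellers receive.
Demand in terms of Ps becomes Qd = 711 − 5(Ps − 7) = 746 - 5Ps. Setting this equal to supply: 746 - 5Ps = -899 + 9Ps, so Ps = 117.5.
Buyers pay Pb = 117.5 − 7 = 110.5; Q' = -899 + 9·117.5 = 158.5.
Buyers' price falls by P* − Pb = 115 − 110.5 = 4.5; sellers' price rises by Ps − P* = 117.5 − 115 = 2.5.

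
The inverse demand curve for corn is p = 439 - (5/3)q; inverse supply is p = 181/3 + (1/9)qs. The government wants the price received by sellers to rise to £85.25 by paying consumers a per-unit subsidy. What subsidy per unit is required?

At a seller price of 85.25, quantity supplied is -543 + 9·85.25 = 224.25.
Buyers absorb 224.25 only when they pay pb = 439 − (5/3)·224.25 = 65.25.
s = ps − pb = 85.25 − 65.25 = 20.

Required subsidy s = £20 per unit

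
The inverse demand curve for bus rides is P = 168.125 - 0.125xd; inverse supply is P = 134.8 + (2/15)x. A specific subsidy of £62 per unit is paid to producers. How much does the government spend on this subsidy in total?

Government cost = £22878

Pre-subsidy: 168.125 - 0.125x = 134.8 + (2/15)x gives x* = 129 and P* = 152.
With the subsidy, sellers receive Ps = Pb + 62 for each unit, where Pb is the price buyers pay.
On the curves, Pb = 168.125 - 0.125x and Ps = 134.8 + (2/15)x; the wedge Ps − Pb = 62 gives 134.8 + (2/15)x − (168.125 - 0.125x) = 62, so x' = 369.
Then Pb = 168.125 − 0.125·369 = 122 and Ps = 134.8 + (2/15)·369 = 184.
Government outlay = subsidy × quantity = 62 × 369 = 22878.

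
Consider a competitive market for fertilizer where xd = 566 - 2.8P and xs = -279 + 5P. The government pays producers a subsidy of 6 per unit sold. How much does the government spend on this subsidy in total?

Pre-subsidy: 566 - 2.8P = -279 + 5P gives P* = 325/3, x* = 788/3.
With the subsidy, sellers receive Ps = Pb + 6 for each unit, where Pb is the price buyers pay.
Supply in terms of Pb becomes xs = -279 + 5(Pb + 6) = -249 + 5Pb. Setting this equal to demand: 566 - 2.8Pb = -249 + 5Pb, so Pb = 4075/39.
Sellers receive Ps = 4075/39 + 6 = 4309/39; x' = 566 − 2.8·(4075/39) = 10664/39.
Government outlay = subsidy × quantity = 6 × 10664/39 = 21328/13.

Government cost = 21328/13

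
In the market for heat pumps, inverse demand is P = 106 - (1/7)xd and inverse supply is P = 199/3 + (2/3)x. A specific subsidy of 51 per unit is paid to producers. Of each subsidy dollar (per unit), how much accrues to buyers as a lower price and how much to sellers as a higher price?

Pre-subsidy: 106 - (1/7)x = 199/3 + (2/3)x gives x* = 49 and P* = 99.
With the subsidy, sellers receive Ps = Pb + 51 for each unit, where Pb is the price buyers pay.
On the curves, Pb = 106 - (1/7)x and Ps = 199/3 + (2/3)x; the wedge Ps − Pb = 51 gives 199/3 + (2/3)x − (106 - (1/7)x) = 51, so x' = 112.
Then Pb = 106 − (1/7)·112 = 90 and Ps = 199/3 + (2/3)·112 = 141.
Buyers' price falls by P* − Pb = 99 − 90 = 9; sellers' price rises by Ps − P* = 141 − 99 = 42.

Buyers gain 9 per unit; sellers gain 42 per unit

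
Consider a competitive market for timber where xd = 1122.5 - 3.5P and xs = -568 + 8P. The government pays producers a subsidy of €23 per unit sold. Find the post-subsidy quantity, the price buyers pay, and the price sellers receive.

Pre-subsidy: 1122.5 - 3.5P = -568 + 8P gives P* = 147, x* = 608.
With the subsidy, sellers receive Ps = Pb + 23 for each unit, where Pb is the price buyers pay.
Supply in terms of Pb becomes xs = -568 + 8(Pb + 23) = -384 + 8Pb. Setting this equal to demand: 1122.5 - 3.5Pb = -384 + 8Pb, so Pb = 131.
Sellers receive Ps = 131 + 23 = 154; x' = 1122.5 − 3.5·131 = 664.

x' = 664; buyers pay €131; sellers receive €154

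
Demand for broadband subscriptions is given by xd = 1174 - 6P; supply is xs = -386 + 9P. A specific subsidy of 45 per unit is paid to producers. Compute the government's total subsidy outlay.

Pre-subsidy: 1174 - 6P = -386 + 9P gives P* = 104, x* = 550.
With the subsidy, sellers receive Ps = Pb + 45 for each unit, where Pb is the price buyers pay.
Supply in terms of Pb becomes xs = -386 + 9(Pb + 45) = 19 + 9Pb. Setting this equal to demand: 1174 - 6Pb = 19 + 9Pb, so Pb = 77.
Sellers receive Ps = 77 + 45 = 122; x' = 1174 − 6·77 = 712.
Government outlay = subsidy × quantity = 45 × 712 = 32040.

Government cost = 32040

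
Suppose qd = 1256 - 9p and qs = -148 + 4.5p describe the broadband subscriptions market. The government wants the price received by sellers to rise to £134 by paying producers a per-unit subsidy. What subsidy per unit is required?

Required subsidy s = £45 per unit

At a seller price of 134, quantity supplied is -148 + 4.5·134 = 455.
Buyers absorb 455 only when they pay pb with 1256 − 9·pb = 455, i.e. pb = 89.
s = ps − pb = 134 − 89 = 45.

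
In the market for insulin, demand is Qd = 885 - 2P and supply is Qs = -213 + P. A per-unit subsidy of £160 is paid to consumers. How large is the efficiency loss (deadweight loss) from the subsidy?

Pre-subsidy: 885 - 2P = -213 + P gives P* = 366, Q* = 153.
With the rebate, buyers effectively pay Pb = Ps − 160, where Ps is the price sellers receive.
Demand in terms of Ps becomes Qd = 885 − 2(Ps − 160) = 1205 - 2Ps. Setting this equal to supply: 1205 - 2Ps = -213 + Ps, so Ps = 1418/3.
Buyers pay Pb = 1418/3 − 160 = 938/3; Q' = -213 + 1·(1418/3) = 779/3.
The subsidy expands output by 779/3 − 153 = 320/3 past the efficient level; on those units the gap between marginal cost and willingness to pay runs from 0 up to 160.
DWL = ½ × 160 × 320/3 = 25600/3.

Deadweight loss = 25600/3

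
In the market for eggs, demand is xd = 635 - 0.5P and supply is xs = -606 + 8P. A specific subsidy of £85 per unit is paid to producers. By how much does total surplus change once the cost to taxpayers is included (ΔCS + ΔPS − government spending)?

Pre-subsidy: 635 - 0.5P = -606 + 8P gives P* = 146, x* = 562.
With the subsidy, sellers receive Ps = Pb + 85 for each unit, where Pb is the price buyers pay.
Supply in terms of Pb becomes xs = -606 + 8(Pb + 85) = 74 + 8Pb. Setting this equal to demand: 635 - 0.5Pb = 74 + 8Pb, so Pb = 66.
Sellers receive Ps = 66 + 85 = 151; x' = 635 − 0.5·66 = 602.
ΔCS = ½(562 + 602)(146 − 66) = 46560; ΔPS = ½(562 + 602)(151 − 146) = 2910.
Government spending = 85 × 602 = 51170.
Net change = 46560 + 2910 − 51170 = -1700. The loss equals the DWL triangle ½·85·40.

Net change in total surplus = -£1700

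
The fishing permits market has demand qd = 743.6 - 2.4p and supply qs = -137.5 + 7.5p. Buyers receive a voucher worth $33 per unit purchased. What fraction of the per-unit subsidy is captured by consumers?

Consumer share = 25/33

Pre-subsidy: 743.6 - 2.4p = -137.5 + 7.5p gives p* = 89, q* = 530.
With the rebate, buyers effectively pay pb = ps − 33, where ps is the price sellers receive.
Demand in terms of ps becomes qd = 743.6 − 2.4(ps − 33) = 822.8 - 2.4ps. Setting this equal to supply: 822.8 - 2.4ps = -137.5 + 7.5ps, so ps = 97.
Buyers pay pb = 97 − 33 = 64; q' = -137.5 + 7.5·97 = 590.
Buyers' price falls by p* − pb = 89 − 64 = 25; sellers' price rises by ps − p* = 97 − 89 = 8.
So consumers capture 25/33 = 25/33 of each unit of subsidy.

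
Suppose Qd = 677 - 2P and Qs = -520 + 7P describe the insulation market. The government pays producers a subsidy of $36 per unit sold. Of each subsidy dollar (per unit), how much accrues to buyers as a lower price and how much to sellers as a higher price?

Pre-subsidy: 677 - 2P = -520 + 7P gives P* = 133, Q* = 411.
With the subsidy, sellers receive Ps = Pb + 36 for each unit, where Pb is the price buyers pay.
Supply in terms of Pb becomes Qs = -520 + 7(Pb + 36) = -268 + 7Pb. Setting this equal to demand: 677 - 2Pb = -268 + 7Pb, so Pb = 105.
Sellers receive Ps = 105 + 36 = 141; Q' = 677 − 2·105 = 467.
Buyers' price falls by P* − Pb = 133 − 105 = 28; sellers' price rises by Ps − P* = 141 − 133 = 8.

Buyers gain $28 per unit; sellers gain $8 per unit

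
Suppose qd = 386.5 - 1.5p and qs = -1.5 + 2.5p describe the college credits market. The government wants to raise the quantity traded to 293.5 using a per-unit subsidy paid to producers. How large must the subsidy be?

At q = 293.5, invert demand for the buyer price: pb = (386.5 − 293.5)/1.5 = 62; invert supply for the seller price: ps = (293.5 − (-1.5))/2.5 = 118.
The subsidy must fill the gap: s = ps − pb = 118 − 62 = 56.

Required subsidy s = 56 per unit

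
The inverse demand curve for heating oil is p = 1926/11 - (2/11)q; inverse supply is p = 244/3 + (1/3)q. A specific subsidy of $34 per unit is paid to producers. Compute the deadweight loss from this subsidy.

Pre-subsidy: 1926/11 - (2/11)q = 244/3 + (1/3)q gives q* = 182 and p* = 142.
With the subsidy, sellers receive ps = pb + 34 for each unit, where pb is the price buyers pay.
On the curves, pb = 1926/11 - (2/11)q and ps = 244/3 + (1/3)q; the wedge ps − pb = 34 gives 244/3 + (1/3)q − (1926/11 - (2/11)q) = 34, so q' = 248.
Then pb = 1926/11 − (2/11)·248 = 130 and ps = 244/3 + (1/3)·248 = 164.
The subsidy expands output by 248 − 182 = 66 past the efficient level; on those units the gap between marginal cost and willingness to pay runs from 0 up to 34.
DWL = ½ × 34 × 66 = 1122.

Deadweight loss = $1122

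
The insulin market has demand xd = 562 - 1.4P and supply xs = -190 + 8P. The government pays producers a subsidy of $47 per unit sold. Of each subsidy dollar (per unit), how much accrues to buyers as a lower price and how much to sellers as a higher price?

Pre-subsidy: 562 - 1.4P = -190 + 8P gives P* = 80, x* = 450.
With the subsidy, sellers receive Ps = Pb + 47 for each unit, where Pb is the price buyers pay.
Supply in terms of Pb becomes xs = -190 + 8(Pb + 47) = 186 + 8Pb. Setting this equal to demand: 562 - 1.4Pb = 186 + 8Pb, so Pb = 40.
Sellers receive Ps = 40 + 47 = 87; x' = 562 − 1.4·40 = 506.
Buyers' price falls by P* − Pb = 80 − 40 = 40; sellers' price rises by Ps − P* = 87 − 80 = 7.

Buyers gain $40 per unit; sellers gain $7 per unit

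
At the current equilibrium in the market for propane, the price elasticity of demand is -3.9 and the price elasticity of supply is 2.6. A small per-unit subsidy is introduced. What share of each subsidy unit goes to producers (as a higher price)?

Producer share = 0.6

For a small subsidy around the equilibrium, the benefit split depends on the relative slopes, which at a point are proportional to the elasticities.
Buyer share = εs/(εs + |εd|) = 2.6/(2.6 + 3.9) = 0.4; seller share = |εd|/(εs + |εd|) = 0.6.
So producers capture 0.6 of the subsidy.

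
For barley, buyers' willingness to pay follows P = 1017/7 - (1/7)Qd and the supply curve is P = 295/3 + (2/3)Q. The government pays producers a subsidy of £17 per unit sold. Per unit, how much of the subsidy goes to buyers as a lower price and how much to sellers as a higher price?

Buyers gain £3 per unit; sellers gain £14 per unit

Pre-subsidy: 1017/7 - (1/7)Q = 295/3 + (2/3)Q gives Q* = 58 and P* = 137.
With the subsidy, sellers receive Ps = Pb + 17 for each unit, where Pb is the price buyers pay.
On the curves, Pb = 1017/7 - (1/7)Q and Ps = 295/3 + (2/3)Q; the wedge Ps − Pb = 17 gives 295/3 + (2/3)Q − (1017/7 - (1/7)Q) = 17, so Q' = 79.
Then Pb = 1017/7 − (1/7)·79 = 134 and Ps = 295/3 + (2/3)·79 = 151.
Buyers' price falls by P* − Pb = 137 − 134 = 3; sellers' price rises by Ps − P* = 151 − 137 = 14.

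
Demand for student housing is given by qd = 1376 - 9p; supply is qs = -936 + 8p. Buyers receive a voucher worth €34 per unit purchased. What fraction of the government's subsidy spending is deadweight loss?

DWL / government spending = 9/37

Pre-subsidy: 1376 - 9p = -936 + 8p gives p* = 136, q* = 152.
With the rebate, buyers effectively pay pb = ps − 34, where ps is the price sellers receive.
Demand in terms of ps becomes qd = 1376 − 9(ps − 34) = 1682 - 9ps. Setting this equal to supply: 1682 - 9ps = -936 + 8ps, so ps = 154.
Buyers pay pb = 154 − 34 = 120; q' = -936 + 8·154 = 296.
ΔCS = ½(152 + 296)(136 − 120) = 3584; ΔPS = ½(152 + 296)(154 − 136) = 4032.
Government spending = 34 × 296 = 10064.
DWL = ½ × 34 × (296 − 152) = 2448; fraction = 2448 / 10064 = 9/37.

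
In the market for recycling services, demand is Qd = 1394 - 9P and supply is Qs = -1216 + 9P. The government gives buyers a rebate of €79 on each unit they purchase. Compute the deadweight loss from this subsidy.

Pre-subsidy: 1394 - 9P = -1216 + 9P gives P* = 145, Q* = 89.
With the rebate, buyers effectively pay Pb = Ps − 79, where Ps is the price sellers receive.
Demand in terms of Ps becomes Qd = 1394 − 9(Ps − 79) = 2105 - 9Ps. Setting this equal to supply: 2105 - 9Ps = -1216 + 9Ps, so Ps = 184.5.
Buyers pay Pb = 184.5 − 79 = 105.5; Q' = -1216 + 9·184.5 = 444.5.
The subsidy expands output by 444.5 − 89 = 355.5 past the efficient level; on those units the gap between marginal cost and willingness to pay runs from 0 up to 79.
DWL = ½ × 79 × 355.5 = 14042.25.

Deadweight loss = €14042.25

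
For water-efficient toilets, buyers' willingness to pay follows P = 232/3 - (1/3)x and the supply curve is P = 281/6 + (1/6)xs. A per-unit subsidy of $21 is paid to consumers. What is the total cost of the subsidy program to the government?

Pre-subsidy: 232/3 - (1/3)x = 281/6 + (1/6)x gives x* = 61 and P* = 57.
With the rebate, buyers effectively pay Pb = Ps − 21, where Ps is the price sellers receive.
On the curves, Pb = 232/3 - (1/3)x and Ps = 281/6 + (1/6)x; the wedge Ps − Pb = 21 gives 281/6 + (1/6)x − (232/3 - (1/3)x) = 21, so x' = 103.
Then Pb = 232/3 − (1/3)·103 = 43 and Ps = 281/6 + (1/6)·103 = 64.
Government outlay = subsidy × quantity = 21 × 103 = 2163.

Government cost = $2163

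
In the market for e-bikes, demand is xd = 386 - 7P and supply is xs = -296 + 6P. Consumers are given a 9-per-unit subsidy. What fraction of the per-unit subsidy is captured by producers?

Producer share = 7/13

Pre-subsidy: 386 - 7P = -296 + 6P gives P* = 682/13, x* = 244/13.
With the rebate, buyers effectively pay Pb = Ps − 9, where Ps is the price sellers receive.
Demand in terms of Ps becomes xd = 386 − 7(Ps − 9) = 449 - 7Ps. Setting this equal to supply: 449 - 7Ps = -296 + 6Ps, so Ps = 745/13.
Buyers pay Pb = 745/13 − 9 = 628/13; x' = -296 + 6·(745/13) = 622/13.
Buyers' price falls by P* − Pb = 682/13 − 628/13 = 54/13; sellers' price rises by Ps − P* = 745/13 − 682/13 = 63/13.
So producers capture (63/13)/9 = 7/13 of each unit of subsidy.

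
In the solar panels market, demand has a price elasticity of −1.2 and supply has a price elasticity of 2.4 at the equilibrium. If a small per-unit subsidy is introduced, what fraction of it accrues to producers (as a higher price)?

Producer share = 1/3

For a small subsidy around the equilibrium, the benefit split depends on the relative slopes, which at a point are proportional to the elasticities.
Buyer share = εs/(εs + |εd|) = 2.4/(2.4 + 1.2) = 2/3; seller share = |εd|/(εs + |εd|) = 1/3.
So producers capture 1/3 of the subsidy.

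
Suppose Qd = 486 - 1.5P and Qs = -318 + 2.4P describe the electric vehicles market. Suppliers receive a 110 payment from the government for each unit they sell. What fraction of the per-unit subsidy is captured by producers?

Producer share = 5/13

Pre-subsidy: 486 - 1.5P = -318 + 2.4P gives P* = 2680/13, Q* = 2298/13.
With the subsidy, sellers receive Ps = Pb + 110 for each unit, where Pb is the price buyers pay.
Supply in terms of Pb becomes Qs = -318 + 2.4(Pb + 110) = -54 + 2.4Pb. Setting this equal to demand: 486 - 1.5Pb = -54 + 2.4Pb, so Pb = 1800/13.
Sellers receive Ps = 1800/13 + 110 = 3230/13; Q' = 486 − 1.5·(1800/13) = 3618/13.
Buyers' price falls by P* − Pb = 2680/13 − 1800/13 = 880/13; sellers' price rises by Ps − P* = 3230/13 − 2680/13 = 550/13.
So producers capture (550/13)/110 = 5/13 of each unit of subsidy.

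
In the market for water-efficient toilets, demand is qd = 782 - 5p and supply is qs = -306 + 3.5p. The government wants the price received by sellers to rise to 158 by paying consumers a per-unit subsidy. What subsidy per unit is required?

At a seller price of 158, quantity supplied is -306 + 3.5·158 = 247.
Buyers absorb 247 only when they pay pb with 782 − 5·pb = 247, i.e. pb = 107.
s = ps − pb = 158 − 107 = 51.

Required subsidy s = 51 per unit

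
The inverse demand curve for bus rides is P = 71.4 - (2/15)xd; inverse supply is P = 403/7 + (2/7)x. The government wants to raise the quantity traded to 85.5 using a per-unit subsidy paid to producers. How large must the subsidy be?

Required subsidy s = 22 per unit

At x = 85.5, from the demand curve buyers pay Pb = 71.4 − (2/15)·85.5 = 60; from the supply curve sellers need Ps = 403/7 + (2/7)·85.5 = 82.
The subsidy must fill the gap: s = Ps − Pb = 82 − 60 = 22.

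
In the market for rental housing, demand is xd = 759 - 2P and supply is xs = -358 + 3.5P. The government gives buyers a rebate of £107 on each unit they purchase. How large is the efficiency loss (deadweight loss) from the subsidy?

Pre-subsidy: 759 - 2P = -358 + 3.5P gives P* = 2234/11, x* = 3881/11.
With the rebate, buyers effectively pay Pb = Ps − 107, where Ps is the price sellers receive.
Demand in terms of Ps becomes xd = 759 − 2(Ps − 107) = 973 - 2Ps. Setting this equal to supply: 973 - 2Ps = -358 + 3.5Ps, so Ps = 242.
Buyers pay Pb = 242 − 107 = 135; x' = -358 + 3.5·242 = 489.
The subsidy expands output by 489 − 3881/11 = 1498/11 past the efficient level; on those units the gap between marginal cost and willingness to pay runs from 0 up to 107.
DWL = ½ × 107 × 1498/11 = 80143/11.

Deadweight loss = 80143/11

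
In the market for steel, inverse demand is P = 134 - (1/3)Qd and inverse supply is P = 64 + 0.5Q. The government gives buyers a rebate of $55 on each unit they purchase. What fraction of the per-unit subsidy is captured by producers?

Producer share = 0.6

Pre-subsidy: 134 - (1/3)Q = 64 + 0.5Q gives Q* = 84 and P* = 106.
With the rebate, buyers effectively pay Pb = Ps − 55, where Ps is the price sellers receive.
On the curves, Pb = 134 - (1/3)Q and Ps = 64 + 0.5Q; the wedge Ps − Pb = 55 gives 64 + 0.5Q − (134 - (1/3)Q) = 55, so Q' = 150.
Then Pb = 134 − (1/3)·150 = 84 and Ps = 64 + 0.5·150 = 139.
Buyers' price falls by P* − Pb = 106 − 84 = 22; sellers' price rises by Ps − P* = 139 − 106 = 33.
So producers capture 33/55 = 0.6 of each unit of subsidy.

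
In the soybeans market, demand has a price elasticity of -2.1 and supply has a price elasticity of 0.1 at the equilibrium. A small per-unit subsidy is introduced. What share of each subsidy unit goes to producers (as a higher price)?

Producer share = 21/22

For a small subsidy around the equilibrium, the benefit split depends on the relative slopes, which at a point are proportional to the elasticities.
Buyer share = εs/(εs + |εd|) = 0.1/(0.1 + 2.1) = 1/22; seller share = |εd|/(εs + |εd|) = 21/22.
So producers capture 21/22 of the subsidy.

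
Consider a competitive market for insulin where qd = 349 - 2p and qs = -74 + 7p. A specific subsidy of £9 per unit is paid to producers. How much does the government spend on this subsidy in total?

Government cost = £2421

Pre-subsidy: 349 - 2p = -74 + 7p gives p* = 47, q* = 255.
With the subsidy, sellers receive ps = pb + 9 for each unit, where pb is the price buyers pay.
Supply in terms of pb becomes qs = -74 + 7(pb + 9) = -11 + 7pb. Setting this equal to demand: 349 - 2pb = -11 + 7pb, so pb = 40.
Sellers receive ps = 40 + 9 = 49; q' = 349 − 2·40 = 269.
Government outlay = subsidy × quantity = 9 × 269 = 2421.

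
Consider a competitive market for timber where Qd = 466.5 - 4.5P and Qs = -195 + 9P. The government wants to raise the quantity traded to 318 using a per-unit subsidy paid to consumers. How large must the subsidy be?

Required subsidy s = 24 per unit

At Q = 318, invert demand for the buyer price: Pb = (466.5 − 318)/4.5 = 33; invert supply for the seller price: Ps = (318 − (-195))/9 = 57.
The subsidy must fill the gap: s = Ps − Pb = 57 − 33 = 24.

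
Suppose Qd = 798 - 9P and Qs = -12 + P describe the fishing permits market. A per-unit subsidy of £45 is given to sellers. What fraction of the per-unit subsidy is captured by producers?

Producer share = 0.9

Pre-subsidy: 798 - 9P = -12 + P gives P* = 81, Q* = 69.
With the subsidy, sellers receive Ps = Pb + 45 for each unit, where Pb is the price buyers pay.
Supply in terms of Pb becomes Qs = -12 + 1(Pb + 45) = 33 + Pb. Setting this equal to demand: 798 - 9Pb = 33 + Pb, so Pb = 76.5.
Sellers receive Ps = 76.5 + 45 = 121.5; Q' = 798 − 9·76.5 = 109.5.
Buyers' price falls by P* − Pb = 81 − 76.5 = 4.5; sellers' price rises by Ps − P* = 121.5 − 81 = 40.5.
So producers capture 40.5/45 = 0.9 of each unit of subsidy.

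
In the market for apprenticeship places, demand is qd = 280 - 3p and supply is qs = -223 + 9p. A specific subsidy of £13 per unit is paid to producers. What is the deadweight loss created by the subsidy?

Deadweight loss = £190.125

Pre-subsidy: 280 - 3p = -223 + 9p gives p* = 503/12, q* = 154.25.
With the subsidy, sellers receive ps = pb + 13 for each unit, where pb is the price buyers pay.
Supply in terms of pb becomes qs = -223 + 9(pb + 13) = -106 + 9pb. Setting this equal to demand: 280 - 3pb = -106 + 9pb, so pb = 193/6.
Sellers receive ps = 193/6 + 13 = 271/6; q' = 280 − 3·(193/6) = 183.5.
The subsidy expands output by 183.5 − 154.25 = 29.25 past the efficient level; on those units the gap between marginal cost and willingness to pay runs from 0 up to 13.
DWL = ½ × 13 × 29.25 = 190.125.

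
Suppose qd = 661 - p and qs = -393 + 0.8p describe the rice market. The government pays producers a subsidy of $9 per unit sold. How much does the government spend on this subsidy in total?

Government cost = $715

Pre-subsidy: 661 - p = -393 + 0.8p gives p* = 5270/9, q* = 679/9.
With the subsidy, sellers receive ps = pb + 9 for each unit, where pb is the price buyers pay.
Supply in terms of pb becomes qs = -393 + 0.8(pb + 9) = -385.8 + 0.8pb. Setting this equal to demand: 661 - pb = -385.8 + 0.8pb, so pb = 5234/9.
Sellers receive ps = 5234/9 + 9 = 5315/9; q' = 661 − 1·(5234/9) = 715/9.
Government outlay = subsidy × quantity = 9 × 715/9 = 715.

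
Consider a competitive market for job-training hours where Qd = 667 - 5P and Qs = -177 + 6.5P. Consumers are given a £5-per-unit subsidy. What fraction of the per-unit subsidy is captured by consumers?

Consumer share = 13/23

Pre-subsidy: 667 - 5P = -177 + 6.5P gives P* = 1688/23, Q* = 6901/23.
With the rebate, buyers effectively pay Pb = Ps − 5, where Ps is the price sellers receive.
Demand in terms of Ps becomes Qd = 667 − 5(Ps − 5) = 692 - 5Ps. Setting this equal to supply: 692 - 5Ps = -177 + 6.5Ps, so Ps = 1738/23.
Buyers pay Pb = 1738/23 − 5 = 1623/23; Q' = -177 + 6.5·(1738/23) = 7226/23.
Buyers' price falls by P* − Pb = 1688/23 − 1623/23 = 65/23; sellers' price rises by Ps − P* = 1738/23 − 1688/23 = 50/23.
So consumers capture (65/23)/5 = 13/23 of each unit of subsidy.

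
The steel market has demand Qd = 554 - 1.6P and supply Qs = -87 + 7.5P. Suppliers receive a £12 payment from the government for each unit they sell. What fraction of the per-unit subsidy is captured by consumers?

Pre-subsidy: 554 - 1.6P = -87 + 7.5P gives P* = 6410/91, Q* = 40158/91.
With the subsidy, sellers receive Ps = Pb + 12 for each unit, where Pb is the price buyers pay.
Supply in terms of Pb becomes Qs = -87 + 7.5(Pb + 12) = 3 + 7.5Pb. Setting this equal to demand: 554 - 1.6Pb = 3 + 7.5Pb, so Pb = 5510/91.
Sellers receive Ps = 5510/91 + 12 = 6602/91; Q' = 554 − 1.6·(5510/91) = 41598/91.
Buyers' price falls by P* − Pb = 6410/91 − 5510/91 = 900/91; sellers' price rises by Ps − P* = 6602/91 − 6410/91 = 192/91.
So consumers capture (900/91)/12 = 75/91 of each unit of subsidy.

Consumer share = 75/91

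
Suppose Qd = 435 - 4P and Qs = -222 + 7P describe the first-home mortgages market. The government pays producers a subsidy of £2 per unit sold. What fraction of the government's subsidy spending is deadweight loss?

DWL / government spending = 28/2213

Pre-subsidy: 435 - 4P = -222 + 7P gives P* = 657/11, Q* = 2157/11.
With the subsidy, sellers receive Ps = Pb + 2 for each unit, where Pb is the price buyers pay.
Supply in terms of Pb becomes Qs = -222 + 7(Pb + 2) = -208 + 7Pb. Setting this equal to demand: 435 - 4Pb = -208 + 7Pb, so Pb = 643/11.
Sellers receive Ps = 643/11 + 2 = 665/11; Q' = 435 − 4·(643/11) = 2213/11.
ΔCS = ½(2157/11 + 2213/11)(657/11 − 643/11) = 30590/121; ΔPS = ½(2157/11 + 2213/11)(665/11 − 657/11) = 17480/121.
Government spending = 2 × 2213/11 = 4426/11.
DWL = ½ × 2 × (2213/11 − 2157/11) = 56/11; fraction = (56/11) / (4426/11) = 28/2213.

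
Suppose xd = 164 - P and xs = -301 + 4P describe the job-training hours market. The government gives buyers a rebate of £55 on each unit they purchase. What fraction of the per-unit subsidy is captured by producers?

Producer share = 0.2

Pre-subsidy: 164 - P = -301 + 4P gives P* = 93, x* = 71.
With the rebate, buyers effectively pay Pb = Ps − 55, where Ps is the price sellers receive.
Demand in terms of Ps becomes xd = 164 − 1(Ps − 55) = 219 - Ps. Setting this equal to supply: 219 - Ps = -301 + 4Ps, so Ps = 104.
Buyers pay Pb = 104 − 55 = 49; x' = -301 + 4·104 = 115.
Buyers' price falls by P* − Pb = 93 − 49 = 44; sellers' price rises by Ps − P* = 104 − 93 = 11.
So producers capture 11/55 = 0.2 of each unit of subsidy.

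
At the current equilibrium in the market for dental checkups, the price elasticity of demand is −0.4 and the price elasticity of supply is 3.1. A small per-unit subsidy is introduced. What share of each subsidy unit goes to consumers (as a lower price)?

Consumer share = 31/35

For a small subsidy around the equilibrium, the benefit split depends on the relative slopes, which at a point are proportional to the elasticities.
Buyer share = εs/(εs + |εd|) = 3.1/(3.1 + 0.4) = 31/35; seller share = |εd|/(εs + |εd|) = 4/35.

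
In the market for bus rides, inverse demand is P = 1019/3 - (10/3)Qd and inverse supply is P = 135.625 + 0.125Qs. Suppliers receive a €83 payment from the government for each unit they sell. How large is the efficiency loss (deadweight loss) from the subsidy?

Deadweight loss = €996

Pre-subsidy: 1019/3 - (10/3)Q = 135.625 + 0.125Q gives Q* = 59 and P* = 143.
With the subsidy, sellers receive Ps = Pb + 83 for each unit, where Pb is the price buyers pay.
On the curves, Pb = 1019/3 - (10/3)Q and Ps = 135.625 + 0.125Q; the wedge Ps − Pb = 83 gives 135.625 + 0.125Q − (1019/3 - (10/3)Q) = 83, so Q' = 83.
Then Pb = 1019/3 − (10/3)·83 = 63 and Ps = 135.625 + 0.125·83 = 146.
The subsidy expands output by 83 − 59 = 24 past the efficient level; on those units the gap between marginal cost and willingness to pay runs from 0 up to 83.
DWL = ½ × 83 × 24 = 996.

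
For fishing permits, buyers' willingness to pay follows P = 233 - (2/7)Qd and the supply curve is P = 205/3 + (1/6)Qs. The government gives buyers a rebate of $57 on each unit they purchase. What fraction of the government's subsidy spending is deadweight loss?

Pre-subsidy: 233 - (2/7)Q = 205/3 + (1/6)Q gives Q* = 364 and P* = 129.
With the rebate, buyers effectively pay Pb = Ps − 57, where Ps is the price sellers receive.
On the curves, Pb = 233 - (2/7)Q and Ps = 205/3 + (1/6)Q; the wedge Ps − Pb = 57 gives 205/3 + (1/6)Q − (233 - (2/7)Q) = 57, so Q' = 490.
Then Pb = 233 − (2/7)·490 = 93 and Ps = 205/3 + (1/6)·490 = 150.
ΔCS = ½(364 + 490)(129 − 93) = 15372; ΔPS = ½(364 + 490)(150 − 129) = 8967.
Government spending = 57 × 490 = 27930.
DWL = ½ × 57 × (490 − 364) = 3591; fraction = 3591 / 27930 = 9/70.

DWL / government spending = 9/70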